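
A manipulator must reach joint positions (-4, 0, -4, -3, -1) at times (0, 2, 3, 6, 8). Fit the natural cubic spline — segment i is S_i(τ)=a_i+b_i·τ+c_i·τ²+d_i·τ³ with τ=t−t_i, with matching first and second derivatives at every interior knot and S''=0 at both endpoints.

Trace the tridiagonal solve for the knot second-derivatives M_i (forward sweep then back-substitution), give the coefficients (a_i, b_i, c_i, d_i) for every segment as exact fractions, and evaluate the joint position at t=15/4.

Δ: Δ0=2, Δ1=-4, Δ2=1/3, Δ3=1
row 1: diag=6, rhs=-36; c'=1/6, d'=-6
row 2: denom=8−1·1/6=47/6; d'=(26−1·-6)/(47/6)=192/47
row 3: denom=10−3·18/47=416/47; d'=(4−3·192/47)/(416/47)=-97/104
back: M3=-97/104
back: M2=192/47−18/47·-97/104=231/52
back: M1=-6−1/6·231/52=-701/104
M: M0=0, M1=-701/104, M2=231/52, M3=-97/104, M4=0
seg 0: a=-4, c=M0/2=0, d=(M1−M0)/(6·2)=-701/1248, b=Δ0−h0·(2M0+M1)/6=1325/312
seg 1: a=0, c=M1/2=-701/208, d=(M2−M1)/(6·1)=1163/624, b=Δ1−h1·(2M1+M2)/6=-389/156
seg 2: a=-4, c=M2/2=231/104, d=(M3−M2)/(6·3)=-43/144, b=Δ2−h2·(2M2+M3)/6=-2273/624
seg 3: a=-3, c=M3/2=-97/208, d=(M4−M3)/(6·2)=97/1248, b=Δ3−h3·(2M3+M4)/6=253/156
t_q=15/4 → seg 2, τ=3/4; S=-4+-2273/624·τ+231/104·τ²+-43/144·τ³=-74661/13312

  seg 0: a=-4 b=1325/312 c=0 d=-701/1248
  seg 1: a=0 b=-389/156 c=-701/208 d=1163/624
  seg 2: a=-4 b=-2273/624 c=231/104 d=-43/144
  seg 3: a=-3 b=253/156 c=-97/208 d=97/1248
S(15/4) = -74661/13312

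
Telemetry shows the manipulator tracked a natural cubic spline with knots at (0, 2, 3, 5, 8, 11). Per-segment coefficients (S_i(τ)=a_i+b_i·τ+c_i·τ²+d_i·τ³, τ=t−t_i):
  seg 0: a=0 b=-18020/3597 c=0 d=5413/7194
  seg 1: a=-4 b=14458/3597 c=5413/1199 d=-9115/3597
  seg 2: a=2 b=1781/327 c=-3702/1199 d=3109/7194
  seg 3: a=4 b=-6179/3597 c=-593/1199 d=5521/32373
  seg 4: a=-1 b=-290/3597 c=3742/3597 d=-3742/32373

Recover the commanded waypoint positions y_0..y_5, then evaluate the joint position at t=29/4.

y_0 = S_0(0) = a_0 = 0
y_1 = S_1(0) = a_1 = -4
y_2 = S_2(0) = a_2 = 2
y_3 = S_3(0) = a_3 = 4
y_4 = S_4(0) = a_4 = -1
y_5 = S_4(3) = 5
t_q=29/4 is in segment 3 (τ=9/4); S_3(τ)=-32713/76736

y_0=0 y_1=-4 y_2=2 y_3=4 y_4=-1 y_5=5
S(29/4) = -32713/76736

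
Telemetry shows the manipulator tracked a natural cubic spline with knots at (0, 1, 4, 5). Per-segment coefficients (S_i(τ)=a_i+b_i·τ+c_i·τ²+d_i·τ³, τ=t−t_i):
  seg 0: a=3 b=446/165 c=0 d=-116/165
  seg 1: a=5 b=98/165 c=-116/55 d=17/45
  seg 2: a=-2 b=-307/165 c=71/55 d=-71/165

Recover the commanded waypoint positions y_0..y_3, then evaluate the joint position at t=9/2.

y_0 = S_0(0) = a_0 = 3
y_1 = S_1(0) = a_1 = 5
y_2 = S_2(0) = a_2 = -2
y_3 = S_2(1) = -3
t_q=9/2 is in segment 2 (τ=1/2); S_2(τ)=-1171/440

y_0=3 y_1=5 y_2=-2 y_3=-3
S(9/2) = -1171/440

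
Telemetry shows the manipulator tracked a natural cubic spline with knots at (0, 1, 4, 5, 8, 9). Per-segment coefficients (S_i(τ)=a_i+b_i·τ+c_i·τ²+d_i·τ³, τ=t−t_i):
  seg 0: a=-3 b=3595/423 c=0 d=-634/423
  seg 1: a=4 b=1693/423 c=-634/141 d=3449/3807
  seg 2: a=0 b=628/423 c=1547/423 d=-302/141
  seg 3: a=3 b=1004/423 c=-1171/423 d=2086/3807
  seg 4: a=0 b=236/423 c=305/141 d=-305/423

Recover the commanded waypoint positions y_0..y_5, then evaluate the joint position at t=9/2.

y_0 = S_0(0) = a_0 = -3
y_1 = S_1(0) = a_1 = 4
y_2 = S_2(0) = a_2 = 0
y_3 = S_3(0) = a_3 = 3
y_4 = S_4(0) = a_4 = 0
y_5 = S_4(1) = 2
t_q=9/2 is in segment 2 (τ=1/2); S_2(τ)=25/18

y_0=-3 y_1=4 y_2=0 y_3=3 y_4=0 y_5=2
S(9/2) = 25/18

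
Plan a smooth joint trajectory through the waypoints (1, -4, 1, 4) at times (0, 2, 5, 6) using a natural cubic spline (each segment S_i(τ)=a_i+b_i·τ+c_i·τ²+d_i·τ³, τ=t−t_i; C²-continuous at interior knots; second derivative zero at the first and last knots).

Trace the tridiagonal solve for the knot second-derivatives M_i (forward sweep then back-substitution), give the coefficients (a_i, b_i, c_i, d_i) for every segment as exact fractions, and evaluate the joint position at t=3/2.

Δ: Δ0=-5/2, Δ1=5/3, Δ2=3
row 1: diag=10, rhs=25; c'=3/10, d'=5/2
row 2: denom=8−3·3/10=71/10; d'=(8−3·5/2)/(71/10)=5/71
back: M2=5/71
back: M1=5/2−3/10·5/71=176/71
M: M0=0, M1=176/71, M2=5/71, M3=0
seg 0: a=1, c=M0/2=0, d=(M1−M0)/(6·2)=44/213, b=Δ0−h0·(2M0+M1)/6=-1417/426
seg 1: a=-4, c=M1/2=88/71, d=(M2−M1)/(6·3)=-19/142, b=Δ1−h1·(2M1+M2)/6=-361/426
seg 2: a=1, c=M2/2=5/142, d=(M3−M2)/(6·1)=-5/426, b=Δ2−h2·(2M2+M3)/6=634/213
t_q=3/2 → seg 0, τ=3/2; S=1+-1417/426·τ+0·τ²+44/213·τ³=-935/284

  seg 0: a=1 b=-1417/426 c=0 d=44/213
  seg 1: a=-4 b=-361/426 c=88/71 d=-19/142
  seg 2: a=1 b=634/213 c=5/142 d=-5/426
S(3/2) = -935/284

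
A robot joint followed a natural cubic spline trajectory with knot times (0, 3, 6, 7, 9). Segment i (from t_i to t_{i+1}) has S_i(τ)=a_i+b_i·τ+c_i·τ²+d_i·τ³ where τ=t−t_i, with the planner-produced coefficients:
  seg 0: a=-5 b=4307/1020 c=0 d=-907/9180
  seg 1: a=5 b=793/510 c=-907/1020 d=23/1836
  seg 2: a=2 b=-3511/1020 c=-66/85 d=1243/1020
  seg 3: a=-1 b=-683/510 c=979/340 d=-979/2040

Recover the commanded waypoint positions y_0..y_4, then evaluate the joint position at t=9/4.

y_0 = S_0(0) = a_0 = -5
y_1 = S_1(0) = a_1 = 5
y_2 = S_2(0) = a_2 = 2
y_3 = S_3(0) = a_3 = -1
y_4 = S_3(2) = 4
t_q=9/4 is in segment 0 (τ=9/4); S_0(τ)=73447/21760

y_0=-5 y_1=5 y_2=2 y_3=-1 y_4=4
S(9/4) = 73447/21760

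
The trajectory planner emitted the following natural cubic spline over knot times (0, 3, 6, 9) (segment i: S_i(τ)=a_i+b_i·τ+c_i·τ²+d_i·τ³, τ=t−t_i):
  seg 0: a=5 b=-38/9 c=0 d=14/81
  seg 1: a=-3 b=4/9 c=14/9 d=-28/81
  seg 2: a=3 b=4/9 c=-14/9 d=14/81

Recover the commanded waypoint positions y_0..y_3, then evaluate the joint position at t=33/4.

y_0 = S_0(0) = a_0 = 5
y_1 = S_1(0) = a_1 = -3
y_2 = S_2(0) = a_2 = 3
y_3 = S_2(3) = -5
t_q=33/4 is in segment 2 (τ=9/4); S_2(τ)=-61/32

y_0=5 y_1=-3 y_2=3 y_3=-5
S(33/4) = -61/32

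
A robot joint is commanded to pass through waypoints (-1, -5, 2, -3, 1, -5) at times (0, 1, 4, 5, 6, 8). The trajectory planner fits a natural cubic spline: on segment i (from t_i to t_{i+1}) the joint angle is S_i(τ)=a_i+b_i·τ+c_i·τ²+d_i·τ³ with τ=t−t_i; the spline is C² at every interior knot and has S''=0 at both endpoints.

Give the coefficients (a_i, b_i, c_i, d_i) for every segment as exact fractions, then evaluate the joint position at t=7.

Δ: Δ0=-4, Δ1=7/3, Δ2=-5, Δ3=4, Δ4=-3
row 1: diag=8, rhs=38; c'=3/8, d'=19/4
row 2: denom=8−3·3/8=55/8; d'=(-44−3·19/4)/(55/8)=-466/55
row 3: denom=4−1·8/55=212/55; d'=(54−1·-466/55)/(212/55)=859/53
row 4: denom=6−1·55/212=1217/212; d'=(-42−1·859/53)/(1217/212)=-12340/1217
back: M4=-12340/1217
back: M3=859/53−55/212·-12340/1217=22926/1217
back: M2=-466/55−8/55·22926/1217=-13646/1217
back: M1=19/4−3/8·-13646/1217=10898/1217
M: M0=0, M1=10898/1217, M2=-13646/1217, M3=22926/1217, M4=-12340/1217, M5=0
seg 0: a=-1, c=M0/2=0, d=(M1−M0)/(6·1)=5449/3651, b=Δ0−h0·(2M0+M1)/6=-20053/3651
seg 1: a=-5, c=M1/2=5449/1217, d=(M2−M1)/(6·3)=-12272/10953, b=Δ1−h1·(2M1+M2)/6=-3706/3651
seg 2: a=2, c=M2/2=-6823/1217, d=(M3−M2)/(6·1)=18286/3651, b=Δ2−h2·(2M2+M3)/6=-16072/3651
seg 3: a=-3, c=M3/2=11463/1217, d=(M4−M3)/(6·1)=-17633/3651, b=Δ3−h3·(2M3+M4)/6=-2152/3651
seg 4: a=1, c=M4/2=-6170/1217, d=(M5−M4)/(6·2)=3085/3651, b=Δ4−h4·(2M4+M5)/6=13727/3651
t_q=7 → seg 4, τ=1; S=1+13727/3651·τ+-6170/1217·τ²+3085/3651·τ³=651/1217

  seg 0: a=-1 b=-20053/3651 c=0 d=5449/3651
  seg 1: a=-5 b=-3706/3651 c=5449/1217 d=-12272/10953
  seg 2: a=2 b=-16072/3651 c=-6823/1217 d=18286/3651
  seg 3: a=-3 b=-2152/3651 c=11463/1217 d=-17633/3651
  seg 4: a=1 b=13727/3651 c=-6170/1217 d=3085/3651
S(7) = 651/1217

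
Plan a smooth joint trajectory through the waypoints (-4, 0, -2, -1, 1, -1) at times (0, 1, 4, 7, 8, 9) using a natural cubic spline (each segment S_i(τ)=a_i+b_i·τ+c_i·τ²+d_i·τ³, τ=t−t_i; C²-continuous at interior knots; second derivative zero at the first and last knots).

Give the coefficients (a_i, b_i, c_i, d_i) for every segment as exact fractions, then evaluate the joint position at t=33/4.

Δ: Δ0=4, Δ1=-2/3, Δ2=1/3, Δ3=2, Δ4=-2
row 1: diag=8, rhs=-28; c'=3/8, d'=-7/2
row 2: denom=12−3·3/8=87/8; d'=(6−3·-7/2)/(87/8)=44/29
row 3: denom=8−3·8/29=208/29; d'=(10−3·44/29)/(208/29)=79/104
row 4: denom=4−1·29/208=803/208; d'=(-24−1·79/104)/(803/208)=-5150/803
back: M4=-5150/803
back: M3=79/104−29/208·-5150/803=1328/803
back: M2=44/29−8/29·1328/803=852/803
back: M1=-7/2−3/8·852/803=-3130/803
M: M0=0, M1=-3130/803, M2=852/803, M3=1328/803, M4=-5150/803, M5=0
seg 0: a=-4, c=M0/2=0, d=(M1−M0)/(6·1)=-1565/2409, b=Δ0−h0·(2M0+M1)/6=11201/2409
seg 1: a=0, c=M1/2=-1565/803, d=(M2−M1)/(6·3)=181/657, b=Δ1−h1·(2M1+M2)/6=6506/2409
seg 2: a=-2, c=M2/2=426/803, d=(M3−M2)/(6·3)=238/7227, b=Δ2−h2·(2M2+M3)/6=-3745/2409
seg 3: a=-1, c=M3/2=664/803, d=(M4−M3)/(6·1)=-3239/2409, b=Δ3−h3·(2M3+M4)/6=6065/2409
seg 4: a=1, c=M4/2=-2575/803, d=(M5−M4)/(6·1)=2575/2409, b=Δ4−h4·(2M4+M5)/6=332/2409
t_q=33/4 → seg 4, τ=1/4; S=1+332/2409·τ+-2575/803·τ²+2575/2409·τ³=43721/51392

  seg 0: a=-4 b=11201/2409 c=0 d=-1565/2409
  seg 1: a=0 b=6506/2409 c=-1565/803 d=181/657
  seg 2: a=-2 b=-3745/2409 c=426/803 d=238/7227
  seg 3: a=-1 b=6065/2409 c=664/803 d=-3239/2409
  seg 4: a=1 b=332/2409 c=-2575/803 d=2575/2409
S(33/4) = 43721/51392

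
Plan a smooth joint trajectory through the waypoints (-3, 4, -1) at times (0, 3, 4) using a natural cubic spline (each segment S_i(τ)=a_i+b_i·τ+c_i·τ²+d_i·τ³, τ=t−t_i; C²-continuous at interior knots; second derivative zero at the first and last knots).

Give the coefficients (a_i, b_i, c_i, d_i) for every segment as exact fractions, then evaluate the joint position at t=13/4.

  seg 0: a=-3 b=61/12 c=0 d=-11/36
  seg 1: a=4 b=-19/6 c=-11/4 d=11/12
S(13/4) = 781/256

Δ: Δ0=7/3, Δ1=-5
row 1: diag=8, rhs=-44; c'=1/8, d'=-11/2
back: M1=-11/2
M: M0=0, M1=-11/2, M2=0
seg 0: a=-3, c=M0/2=0, d=(M1−M0)/(6·3)=-11/36, b=Δ0−h0·(2M0+M1)/6=61/12
seg 1: a=4, c=M1/2=-11/4, d=(M2−M1)/(6·1)=11/12, b=Δ1−h1·(2M1+M2)/6=-19/6
t_q=13/4 → seg 1, τ=1/4; S=4+-19/6·τ+-11/4·τ²+11/12·τ³=781/256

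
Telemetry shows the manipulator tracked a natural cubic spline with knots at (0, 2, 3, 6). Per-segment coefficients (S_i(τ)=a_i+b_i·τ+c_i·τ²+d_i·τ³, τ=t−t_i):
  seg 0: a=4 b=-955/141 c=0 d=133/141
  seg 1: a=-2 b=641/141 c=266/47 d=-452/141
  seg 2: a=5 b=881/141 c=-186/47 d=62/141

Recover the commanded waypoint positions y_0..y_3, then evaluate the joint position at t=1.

y_0=4 y_1=-2 y_2=5 y_3=0
S(1) = -86/47

y_0 = S_0(0) = a_0 = 4
y_1 = S_1(0) = a_1 = -2
y_2 = S_2(0) = a_2 = 5
y_3 = S_2(3) = 0
t_q=1 is in segment 0 (τ=1); S_0(τ)=-86/47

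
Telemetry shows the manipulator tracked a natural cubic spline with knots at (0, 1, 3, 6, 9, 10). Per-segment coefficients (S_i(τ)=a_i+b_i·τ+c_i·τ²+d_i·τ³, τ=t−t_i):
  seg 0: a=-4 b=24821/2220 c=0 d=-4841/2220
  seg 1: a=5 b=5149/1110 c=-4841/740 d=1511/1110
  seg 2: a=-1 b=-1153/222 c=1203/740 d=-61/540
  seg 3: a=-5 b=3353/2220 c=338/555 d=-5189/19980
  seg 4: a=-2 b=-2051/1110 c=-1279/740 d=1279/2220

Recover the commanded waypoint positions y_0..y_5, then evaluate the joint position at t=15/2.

y_0=-4 y_1=5 y_2=-1 y_3=-5 y_4=-2 y_5=-5
S(15/2) = -2653/1184

y_0 = S_0(0) = a_0 = -4
y_1 = S_1(0) = a_1 = 5
y_2 = S_2(0) = a_2 = -1
y_3 = S_3(0) = a_3 = -5
y_4 = S_4(0) = a_4 = -2
y_5 = S_4(1) = -5
t_q=15/2 is in segment 3 (τ=3/2); S_3(τ)=-2653/1184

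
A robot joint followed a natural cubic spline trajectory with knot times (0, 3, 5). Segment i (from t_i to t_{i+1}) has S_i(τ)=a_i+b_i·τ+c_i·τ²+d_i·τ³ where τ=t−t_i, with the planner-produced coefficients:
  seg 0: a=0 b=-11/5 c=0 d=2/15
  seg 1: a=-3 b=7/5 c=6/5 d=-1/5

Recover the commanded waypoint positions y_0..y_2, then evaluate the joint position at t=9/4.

y_0=0 y_1=-3 y_2=3
S(9/4) = -549/160

y_0 = S_0(0) = a_0 = 0
y_1 = S_1(0) = a_1 = -3
y_2 = S_1(2) = 3
t_q=9/4 is in segment 0 (τ=9/4); S_0(τ)=-549/160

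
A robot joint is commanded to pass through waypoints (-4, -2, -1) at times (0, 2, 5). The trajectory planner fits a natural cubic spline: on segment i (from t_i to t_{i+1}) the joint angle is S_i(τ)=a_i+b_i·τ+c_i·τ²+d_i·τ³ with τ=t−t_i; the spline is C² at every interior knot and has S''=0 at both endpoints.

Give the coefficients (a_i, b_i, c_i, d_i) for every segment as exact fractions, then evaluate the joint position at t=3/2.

  seg 0: a=-4 b=17/15 c=0 d=-1/30
  seg 1: a=-2 b=11/15 c=-1/5 d=1/45
S(3/2) = -193/80

Δ: Δ0=1, Δ1=1/3
row 1: diag=10, rhs=-4; c'=3/10, d'=-2/5
back: M1=-2/5
M: M0=0, M1=-2/5, M2=0
seg 0: a=-4, c=M0/2=0, d=(M1−M0)/(6·2)=-1/30, b=Δ0−h0·(2M0+M1)/6=17/15
seg 1: a=-2, c=M1/2=-1/5, d=(M2−M1)/(6·3)=1/45, b=Δ1−h1·(2M1+M2)/6=11/15
t_q=3/2 → seg 0, τ=3/2; S=-4+17/15·τ+0·τ²+-1/30·τ³=-193/80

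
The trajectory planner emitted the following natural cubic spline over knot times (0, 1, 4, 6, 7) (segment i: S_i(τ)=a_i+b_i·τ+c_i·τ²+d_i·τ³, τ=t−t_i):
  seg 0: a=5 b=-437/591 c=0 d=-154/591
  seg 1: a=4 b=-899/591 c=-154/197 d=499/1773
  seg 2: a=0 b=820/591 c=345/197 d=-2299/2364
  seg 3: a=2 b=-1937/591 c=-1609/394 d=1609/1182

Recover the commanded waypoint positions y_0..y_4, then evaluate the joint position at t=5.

y_0=5 y_1=4 y_2=0 y_3=2 y_4=-4
S(5) = 1707/788

y_0 = S_0(0) = a_0 = 5
y_1 = S_1(0) = a_1 = 4
y_2 = S_2(0) = a_2 = 0
y_3 = S_3(0) = a_3 = 2
y_4 = S_3(1) = -4
t_q=5 is in segment 2 (τ=1); S_2(τ)=1707/788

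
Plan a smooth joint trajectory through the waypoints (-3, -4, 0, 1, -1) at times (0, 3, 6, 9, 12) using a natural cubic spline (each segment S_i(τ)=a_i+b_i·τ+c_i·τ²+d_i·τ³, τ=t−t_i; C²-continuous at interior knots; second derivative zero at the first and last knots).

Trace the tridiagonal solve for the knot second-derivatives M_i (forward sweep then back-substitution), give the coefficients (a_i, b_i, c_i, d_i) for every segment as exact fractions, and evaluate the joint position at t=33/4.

Δ: Δ0=-1/3, Δ1=4/3, Δ2=1/3, Δ3=-2/3
row 1: diag=12, rhs=10; c'=1/4, d'=5/6
row 2: denom=12−3·1/4=45/4; d'=(-6−3·5/6)/(45/4)=-34/45
row 3: denom=12−3·4/15=56/5; d'=(-6−3·-34/45)/(56/5)=-1/3
back: M3=-1/3
back: M2=-34/45−4/15·-1/3=-2/3
back: M1=5/6−1/4·-2/3=1
M: M0=0, M1=1, M2=-2/3, M3=-1/3, M4=0
seg 0: a=-3, c=M0/2=0, d=(M1−M0)/(6·3)=1/18, b=Δ0−h0·(2M0+M1)/6=-5/6
seg 1: a=-4, c=M1/2=1/2, d=(M2−M1)/(6·3)=-5/54, b=Δ1−h1·(2M1+M2)/6=2/3
seg 2: a=0, c=M2/2=-1/3, d=(M3−M2)/(6·3)=1/54, b=Δ2−h2·(2M2+M3)/6=7/6
seg 3: a=1, c=M3/2=-1/6, d=(M4−M3)/(6·3)=1/54, b=Δ3−h3·(2M3+M4)/6=-1/3
t_q=33/4 → seg 2, τ=9/4; S=0+7/6·τ+-1/3·τ²+1/54·τ³=147/128

  seg 0: a=-3 b=-5/6 c=0 d=1/18
  seg 1: a=-4 b=2/3 c=1/2 d=-5/54
  seg 2: a=0 b=7/6 c=-1/3 d=1/54
  seg 3: a=1 b=-1/3 c=-1/6 d=1/54
S(33/4) = 147/128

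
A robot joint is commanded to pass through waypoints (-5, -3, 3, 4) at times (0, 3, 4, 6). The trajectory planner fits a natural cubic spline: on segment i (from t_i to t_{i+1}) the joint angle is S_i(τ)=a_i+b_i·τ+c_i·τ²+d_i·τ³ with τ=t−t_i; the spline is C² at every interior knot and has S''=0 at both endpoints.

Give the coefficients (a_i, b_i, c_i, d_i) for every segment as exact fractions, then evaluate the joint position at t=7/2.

Δ: Δ0=2/3, Δ1=6, Δ2=1/2
row 1: diag=8, rhs=32; c'=1/8, d'=4
row 2: denom=6−1·1/8=47/8; d'=(-33−1·4)/(47/8)=-296/47
back: M2=-296/47
back: M1=4−1/8·-296/47=225/47
M: M0=0, M1=225/47, M2=-296/47, M3=0
seg 0: a=-5, c=M0/2=0, d=(M1−M0)/(6·3)=25/94, b=Δ0−h0·(2M0+M1)/6=-487/282
seg 1: a=-3, c=M1/2=225/94, d=(M2−M1)/(6·1)=-521/282, b=Δ1−h1·(2M1+M2)/6=769/141
seg 2: a=3, c=M2/2=-148/47, d=(M3−M2)/(6·2)=74/141, b=Δ2−h2·(2M2+M3)/6=1325/282
t_q=7/2 → seg 1, τ=1/2; S=-3+769/141·τ+225/94·τ²+-521/282·τ³=71/752

  seg 0: a=-5 b=-487/282 c=0 d=25/94
  seg 1: a=-3 b=769/141 c=225/94 d=-521/282
  seg 2: a=3 b=1325/282 c=-148/47 d=74/141
S(7/2) = 71/752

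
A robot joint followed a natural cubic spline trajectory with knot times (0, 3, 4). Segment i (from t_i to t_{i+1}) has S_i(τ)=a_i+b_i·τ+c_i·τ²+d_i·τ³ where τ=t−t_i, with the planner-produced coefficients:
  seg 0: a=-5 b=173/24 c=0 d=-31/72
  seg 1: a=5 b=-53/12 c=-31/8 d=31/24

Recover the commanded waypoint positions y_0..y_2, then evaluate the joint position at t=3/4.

y_0 = S_0(0) = a_0 = -5
y_1 = S_1(0) = a_1 = 5
y_2 = S_1(1) = -2
t_q=3/4 is in segment 0 (τ=3/4); S_0(τ)=115/512

y_0=-5 y_1=5 y_2=-2
S(3/4) = 115/512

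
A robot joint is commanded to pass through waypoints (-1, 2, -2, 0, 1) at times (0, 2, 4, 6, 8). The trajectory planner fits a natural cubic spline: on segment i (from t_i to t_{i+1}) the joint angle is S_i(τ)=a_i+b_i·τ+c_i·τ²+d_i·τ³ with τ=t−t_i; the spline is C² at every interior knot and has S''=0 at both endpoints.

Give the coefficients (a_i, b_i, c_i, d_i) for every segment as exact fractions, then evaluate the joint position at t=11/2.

Δ: Δ0=3/2, Δ1=-2, Δ2=1, Δ3=1/2
row 1: diag=8, rhs=-21; c'=1/4, d'=-21/8
row 2: denom=8−2·1/4=15/2; d'=(18−2·-21/8)/(15/2)=31/10
row 3: denom=8−2·4/15=112/15; d'=(-3−2·31/10)/(112/15)=-69/56
back: M3=-69/56
back: M2=31/10−4/15·-69/56=24/7
back: M1=-21/8−1/4·24/7=-195/56
M: M0=0, M1=-195/56, M2=24/7, M3=-69/56, M4=0
seg 0: a=-1, c=M0/2=0, d=(M1−M0)/(6·2)=-65/224, b=Δ0−h0·(2M0+M1)/6=149/56
seg 1: a=2, c=M1/2=-195/112, d=(M2−M1)/(6·2)=129/224, b=Δ1−h1·(2M1+M2)/6=-23/28
seg 2: a=-2, c=M2/2=12/7, d=(M3−M2)/(6·2)=-87/224, b=Δ2−h2·(2M2+M3)/6=-7/8
seg 3: a=0, c=M3/2=-69/112, d=(M4−M3)/(6·2)=23/224, b=Δ3−h3·(2M3+M4)/6=37/28
t_q=11/2 → seg 2, τ=3/2; S=-2+-7/8·τ+12/7·τ²+-87/224·τ³=-1373/1792

  seg 0: a=-1 b=149/56 c=0 d=-65/224
  seg 1: a=2 b=-23/28 c=-195/112 d=129/224
  seg 2: a=-2 b=-7/8 c=12/7 d=-87/224
  seg 3: a=0 b=37/28 c=-69/112 d=23/224
S(11/2) = -1373/1792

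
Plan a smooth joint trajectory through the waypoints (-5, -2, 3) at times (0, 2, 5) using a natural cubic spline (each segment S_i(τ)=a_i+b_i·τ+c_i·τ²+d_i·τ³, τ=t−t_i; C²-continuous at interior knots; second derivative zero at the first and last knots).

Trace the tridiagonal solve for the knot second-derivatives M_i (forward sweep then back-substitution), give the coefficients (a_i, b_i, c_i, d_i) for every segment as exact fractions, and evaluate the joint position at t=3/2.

  seg 0: a=-5 b=22/15 c=0 d=1/120
  seg 1: a=-2 b=47/30 c=1/20 d=-1/180
S(3/2) = -887/320

Δ: Δ0=3/2, Δ1=5/3
row 1: diag=10, rhs=1; c'=3/10, d'=1/10
back: M1=1/10
M: M0=0, M1=1/10, M2=0
seg 0: a=-5, c=M0/2=0, d=(M1−M0)/(6·2)=1/120, b=Δ0−h0·(2M0+M1)/6=22/15
seg 1: a=-2, c=M1/2=1/20, d=(M2−M1)/(6·3)=-1/180, b=Δ1−h1·(2M1+M2)/6=47/30
t_q=3/2 → seg 0, τ=3/2; S=-5+22/15·τ+0·τ²+1/120·τ³=-887/320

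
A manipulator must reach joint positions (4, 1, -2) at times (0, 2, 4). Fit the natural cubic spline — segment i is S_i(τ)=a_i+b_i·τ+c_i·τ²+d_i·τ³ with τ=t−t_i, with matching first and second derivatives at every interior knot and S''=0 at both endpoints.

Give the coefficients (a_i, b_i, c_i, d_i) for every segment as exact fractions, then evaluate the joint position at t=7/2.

  seg 0: a=4 b=-3/2 c=0 d=0
  seg 1: a=1 b=-3/2 c=0 d=0
S(7/2) = -5/4

Δ: Δ0=-3/2, Δ1=-3/2
row 1: diag=8, rhs=0; c'=1/4, d'=0
back: M1=0
M: M0=0, M1=0, M2=0
seg 0: a=4, c=M0/2=0, d=(M1−M0)/(6·2)=0, b=Δ0−h0·(2M0+M1)/6=-3/2
seg 1: a=1, c=M1/2=0, d=(M2−M1)/(6·2)=0, b=Δ1−h1·(2M1+M2)/6=-3/2
t_q=7/2 → seg 1, τ=3/2; S=1+-3/2·τ+0·τ²+0·τ³=-5/4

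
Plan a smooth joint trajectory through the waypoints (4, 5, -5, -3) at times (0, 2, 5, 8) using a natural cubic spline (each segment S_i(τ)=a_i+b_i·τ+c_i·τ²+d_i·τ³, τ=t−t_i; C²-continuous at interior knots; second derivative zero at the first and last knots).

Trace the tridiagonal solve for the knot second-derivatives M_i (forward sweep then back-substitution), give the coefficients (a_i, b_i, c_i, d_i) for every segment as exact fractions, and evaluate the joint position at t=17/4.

Δ: Δ0=1/2, Δ1=-10/3, Δ2=2/3
row 1: diag=10, rhs=-23; c'=3/10, d'=-23/10
row 2: denom=12−3·3/10=111/10; d'=(24−3·-23/10)/(111/10)=103/37
back: M2=103/37
back: M1=-23/10−3/10·103/37=-116/37
M: M0=0, M1=-116/37, M2=103/37, M3=0
seg 0: a=4, c=M0/2=0, d=(M1−M0)/(6·2)=-29/111, b=Δ0−h0·(2M0+M1)/6=343/222
seg 1: a=5, c=M1/2=-58/37, d=(M2−M1)/(6·3)=73/222, b=Δ1−h1·(2M1+M2)/6=-353/222
seg 2: a=-5, c=M2/2=103/74, d=(M3−M2)/(6·3)=-103/666, b=Δ2−h2·(2M2+M3)/6=-235/111
t_q=17/4 → seg 1, τ=9/4; S=5+-353/222·τ+-58/37·τ²+73/222·τ³=-13109/4736

  seg 0: a=4 b=343/222 c=0 d=-29/111
  seg 1: a=5 b=-353/222 c=-58/37 d=73/222
  seg 2: a=-5 b=-235/111 c=103/74 d=-103/666
S(17/4) = -13109/4736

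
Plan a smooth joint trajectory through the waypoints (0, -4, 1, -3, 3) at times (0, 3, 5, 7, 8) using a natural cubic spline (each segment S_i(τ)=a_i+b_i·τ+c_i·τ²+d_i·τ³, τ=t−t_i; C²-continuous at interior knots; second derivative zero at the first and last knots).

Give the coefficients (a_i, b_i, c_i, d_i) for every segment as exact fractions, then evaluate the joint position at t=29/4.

  seg 0: a=0 b=-989/312 c=0 d=191/936
  seg 1: a=-4 b=365/156 c=191/104 d=-137/156
  seg 2: a=1 b=-133/156 c=-357/104 d=223/156
  seg 3: a=-3 b=401/156 c=535/104 d=-535/312
S(29/4) = -13729/6656

Δ: Δ0=-4/3, Δ1=5/2, Δ2=-2, Δ3=6
row 1: diag=10, rhs=23; c'=1/5, d'=23/10
row 2: denom=8−2·1/5=38/5; d'=(-27−2·23/10)/(38/5)=-79/19
row 3: denom=6−2·5/19=104/19; d'=(48−2·-79/19)/(104/19)=535/52
back: M3=535/52
back: M2=-79/19−5/19·535/52=-357/52
back: M1=23/10−1/5·-357/52=191/52
M: M0=0, M1=191/52, M2=-357/52, M3=535/52, M4=0
seg 0: a=0, c=M0/2=0, d=(M1−M0)/(6·3)=191/936, b=Δ0−h0·(2M0+M1)/6=-989/312
seg 1: a=-4, c=M1/2=191/104, d=(M2−M1)/(6·2)=-137/156, b=Δ1−h1·(2M1+M2)/6=365/156
seg 2: a=1, c=M2/2=-357/104, d=(M3−M2)/(6·2)=223/156, b=Δ2−h2·(2M2+M3)/6=-133/156
seg 3: a=-3, c=M3/2=535/104, d=(M4−M3)/(6·1)=-535/312, b=Δ3−h3·(2M3+M4)/6=401/156
t_q=29/4 → seg 3, τ=1/4; S=-3+401/156·τ+535/104·τ²+-535/312·τ³=-13729/6656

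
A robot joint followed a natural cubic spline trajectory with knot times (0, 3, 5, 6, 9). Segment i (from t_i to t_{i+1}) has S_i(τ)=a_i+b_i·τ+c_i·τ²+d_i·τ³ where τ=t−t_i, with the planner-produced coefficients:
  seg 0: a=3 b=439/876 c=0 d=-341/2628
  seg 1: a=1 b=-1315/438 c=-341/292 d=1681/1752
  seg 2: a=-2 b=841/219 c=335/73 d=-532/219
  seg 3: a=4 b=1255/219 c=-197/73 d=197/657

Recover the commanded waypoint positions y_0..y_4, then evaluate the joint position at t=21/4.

y_0=3 y_1=1 y_2=-2 y_3=4 y_4=5
S(21/4) = -231/292

y_0 = S_0(0) = a_0 = 3
y_1 = S_1(0) = a_1 = 1
y_2 = S_2(0) = a_2 = -2
y_3 = S_3(0) = a_3 = 4
y_4 = S_3(3) = 5
t_q=21/4 is in segment 2 (τ=1/4); S_2(τ)=-231/292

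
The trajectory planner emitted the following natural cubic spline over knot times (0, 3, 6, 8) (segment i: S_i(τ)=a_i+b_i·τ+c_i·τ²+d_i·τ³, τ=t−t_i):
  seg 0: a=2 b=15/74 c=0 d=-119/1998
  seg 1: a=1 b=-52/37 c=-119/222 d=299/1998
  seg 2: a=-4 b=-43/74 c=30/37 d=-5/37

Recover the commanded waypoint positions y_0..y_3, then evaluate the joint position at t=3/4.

y_0 = S_0(0) = a_0 = 2
y_1 = S_1(0) = a_1 = 1
y_2 = S_2(0) = a_2 = -4
y_3 = S_2(2) = -3
t_q=3/4 is in segment 0 (τ=3/4); S_0(τ)=10073/4736

y_0=2 y_1=1 y_2=-4 y_3=-3
S(3/4) = 10073/4736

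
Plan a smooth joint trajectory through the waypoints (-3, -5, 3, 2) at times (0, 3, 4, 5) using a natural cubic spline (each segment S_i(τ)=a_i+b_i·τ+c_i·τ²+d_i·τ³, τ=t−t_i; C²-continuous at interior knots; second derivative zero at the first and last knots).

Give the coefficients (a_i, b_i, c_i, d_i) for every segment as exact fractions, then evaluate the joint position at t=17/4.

  seg 0: a=-3 b=-455/93 c=0 d=131/279
  seg 1: a=-5 b=724/93 c=131/31 d=-373/93
  seg 2: a=3 b=391/93 c=-242/31 d=242/93
S(17/4) = 3575/992

Δ: Δ0=-2/3, Δ1=8, Δ2=-1
row 1: diag=8, rhs=52; c'=1/8, d'=13/2
row 2: denom=4−1·1/8=31/8; d'=(-54−1·13/2)/(31/8)=-484/31
back: M2=-484/31
back: M1=13/2−1/8·-484/31=262/31
M: M0=0, M1=262/31, M2=-484/31, M3=0
seg 0: a=-3, c=M0/2=0, d=(M1−M0)/(6·3)=131/279, b=Δ0−h0·(2M0+M1)/6=-455/93
seg 1: a=-5, c=M1/2=131/31, d=(M2−M1)/(6·1)=-373/93, b=Δ1−h1·(2M1+M2)/6=724/93
seg 2: a=3, c=M2/2=-242/31, d=(M3−M2)/(6·1)=242/93, b=Δ2−h2·(2M2+M3)/6=391/93
t_q=17/4 → seg 2, τ=1/4; S=3+391/93·τ+-242/31·τ²+242/93·τ³=3575/992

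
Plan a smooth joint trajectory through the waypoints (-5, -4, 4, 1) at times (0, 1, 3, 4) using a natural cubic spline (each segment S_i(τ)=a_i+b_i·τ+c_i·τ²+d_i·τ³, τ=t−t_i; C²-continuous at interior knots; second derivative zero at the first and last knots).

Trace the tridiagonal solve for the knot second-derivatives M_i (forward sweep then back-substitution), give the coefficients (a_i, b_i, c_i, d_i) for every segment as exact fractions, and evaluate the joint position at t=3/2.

  seg 0: a=-5 b=0 c=0 d=1
  seg 1: a=-4 b=3 c=3 d=-5/4
  seg 2: a=4 b=0 c=-9/2 d=3/2
S(3/2) = -61/32

Δ: Δ0=1, Δ1=4, Δ2=-3
row 1: diag=6, rhs=18; c'=1/3, d'=3
row 2: denom=6−2·1/3=16/3; d'=(-42−2·3)/(16/3)=-9
back: M2=-9
back: M1=3−1/3·-9=6
M: M0=0, M1=6, M2=-9, M3=0
seg 0: a=-5, c=M0/2=0, d=(M1−M0)/(6·1)=1, b=Δ0−h0·(2M0+M1)/6=0
seg 1: a=-4, c=M1/2=3, d=(M2−M1)/(6·2)=-5/4, b=Δ1−h1·(2M1+M2)/6=3
seg 2: a=4, c=M2/2=-9/2, d=(M3−M2)/(6·1)=3/2, b=Δ2−h2·(2M2+M3)/6=0
t_q=3/2 → seg 1, τ=1/2; S=-4+3·τ+3·τ²+-5/4·τ³=-61/32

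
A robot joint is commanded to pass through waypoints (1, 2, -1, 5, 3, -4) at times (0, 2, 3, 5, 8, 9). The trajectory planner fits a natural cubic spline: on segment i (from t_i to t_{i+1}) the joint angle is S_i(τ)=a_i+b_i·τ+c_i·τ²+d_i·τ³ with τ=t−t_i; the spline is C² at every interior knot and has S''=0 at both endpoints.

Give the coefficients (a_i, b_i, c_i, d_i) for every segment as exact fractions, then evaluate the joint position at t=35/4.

Δ: Δ0=1/2, Δ1=-3, Δ2=3, Δ3=-2/3, Δ4=-7
row 1: diag=6, rhs=-21; c'=1/6, d'=-7/2
row 2: denom=6−1·1/6=35/6; d'=(36−1·-7/2)/(35/6)=237/35
row 3: denom=10−2·12/35=326/35; d'=(-22−2·237/35)/(326/35)=-622/163
row 4: denom=8−3·105/326=2293/326; d'=(-38−3·-622/163)/(2293/326)=-8656/2293
back: M4=-8656/2293
back: M3=-622/163−105/326·-8656/2293=-5962/2293
back: M2=237/35−12/35·-5962/2293=17571/2293
back: M1=-7/2−1/6·17571/2293=-10954/2293
M: M0=0, M1=-10954/2293, M2=17571/2293, M3=-5962/2293, M4=-8656/2293, M5=0
seg 0: a=1, c=M0/2=0, d=(M1−M0)/(6·2)=-5477/13758, b=Δ0−h0·(2M0+M1)/6=28787/13758
seg 1: a=2, c=M1/2=-5477/2293, d=(M2−M1)/(6·1)=28525/13758, b=Δ1−h1·(2M1+M2)/6=-36937/13758
seg 2: a=-1, c=M2/2=17571/4586, d=(M3−M2)/(6·2)=-23533/27516, b=Δ2−h2·(2M2+M3)/6=-8543/6879
seg 3: a=5, c=M3/2=-2981/2293, d=(M4−M3)/(6·3)=-449/6879, b=Δ3−h3·(2M3+M4)/6=26284/6879
seg 4: a=3, c=M4/2=-4328/2293, d=(M5−M4)/(6·1)=4328/6879, b=Δ4−h4·(2M4+M5)/6=-39497/6879
t_q=35/4 → seg 4, τ=3/4; S=3+-39497/6879·τ+-4328/2293·τ²+4328/6879·τ³=-38569/18344

  seg 0: a=1 b=28787/13758 c=0 d=-5477/13758
  seg 1: a=2 b=-36937/13758 c=-5477/2293 d=28525/13758
  seg 2: a=-1 b=-8543/6879 c=17571/4586 d=-23533/27516
  seg 3: a=5 b=26284/6879 c=-2981/2293 d=-449/6879
  seg 4: a=3 b=-39497/6879 c=-4328/2293 d=4328/6879
S(35/4) = -38569/18344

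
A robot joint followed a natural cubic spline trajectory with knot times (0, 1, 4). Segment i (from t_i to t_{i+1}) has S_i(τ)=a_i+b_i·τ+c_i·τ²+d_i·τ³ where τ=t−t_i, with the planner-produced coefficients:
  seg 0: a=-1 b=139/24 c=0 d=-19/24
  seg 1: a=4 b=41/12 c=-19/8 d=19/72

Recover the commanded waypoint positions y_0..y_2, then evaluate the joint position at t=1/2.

y_0=-1 y_1=4 y_2=0
S(1/2) = 115/64

y_0 = S_0(0) = a_0 = -1
y_1 = S_1(0) = a_1 = 4
y_2 = S_1(3) = 0
t_q=1/2 is in segment 0 (τ=1/2); S_0(τ)=115/64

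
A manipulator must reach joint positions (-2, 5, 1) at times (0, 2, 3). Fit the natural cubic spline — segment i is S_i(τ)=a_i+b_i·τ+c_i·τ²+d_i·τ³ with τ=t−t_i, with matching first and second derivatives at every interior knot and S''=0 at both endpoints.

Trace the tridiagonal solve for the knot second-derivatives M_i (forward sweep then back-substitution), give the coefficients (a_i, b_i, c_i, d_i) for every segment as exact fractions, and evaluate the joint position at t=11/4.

Δ: Δ0=7/2, Δ1=-4
row 1: diag=6, rhs=-45; c'=1/6, d'=-15/2
back: M1=-15/2
M: M0=0, M1=-15/2, M2=0
seg 0: a=-2, c=M0/2=0, d=(M1−M0)/(6·2)=-5/8, b=Δ0−h0·(2M0+M1)/6=6
seg 1: a=5, c=M1/2=-15/4, d=(M2−M1)/(6·1)=5/4, b=Δ1−h1·(2M1+M2)/6=-3/2
t_q=11/4 → seg 1, τ=3/4; S=5+-3/2·τ+-15/4·τ²+5/4·τ³=587/256

  seg 0: a=-2 b=6 c=0 d=-5/8
  seg 1: a=5 b=-3/2 c=-15/4 d=5/4
S(11/4) = 587/256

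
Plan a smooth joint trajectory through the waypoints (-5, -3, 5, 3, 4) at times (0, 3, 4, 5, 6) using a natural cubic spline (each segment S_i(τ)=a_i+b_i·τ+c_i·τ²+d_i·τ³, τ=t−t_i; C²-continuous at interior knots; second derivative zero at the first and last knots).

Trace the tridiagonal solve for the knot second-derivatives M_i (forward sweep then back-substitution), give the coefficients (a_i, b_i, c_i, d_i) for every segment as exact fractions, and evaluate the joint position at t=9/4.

  seg 0: a=-5 b=-1145/348 c=0 d=51/116
  seg 1: a=-3 b=1493/174 c=459/116 d=-1579/348
  seg 2: a=5 b=1003/348 c=-280/29 d=1661/348
  seg 3: a=3 b=-367/174 c=541/116 d=-541/348
S(9/4) = -54901/7424

Δ: Δ0=2/3, Δ1=8, Δ2=-2, Δ3=1
row 1: diag=8, rhs=44; c'=1/8, d'=11/2
row 2: denom=4−1·1/8=31/8; d'=(-60−1·11/2)/(31/8)=-524/31
row 3: denom=4−1·8/31=116/31; d'=(18−1·-524/31)/(116/31)=541/58
back: M3=541/58
back: M2=-524/31−8/31·541/58=-560/29
back: M1=11/2−1/8·-560/29=459/58
M: M0=0, M1=459/58, M2=-560/29, M3=541/58, M4=0
seg 0: a=-5, c=M0/2=0, d=(M1−M0)/(6·3)=51/116, b=Δ0−h0·(2M0+M1)/6=-1145/348
seg 1: a=-3, c=M1/2=459/116, d=(M2−M1)/(6·1)=-1579/348, b=Δ1−h1·(2M1+M2)/6=1493/174
seg 2: a=5, c=M2/2=-280/29, d=(M3−M2)/(6·1)=1661/348, b=Δ2−h2·(2M2+M3)/6=1003/348
seg 3: a=3, c=M3/2=541/116, d=(M4−M3)/(6·1)=-541/348, b=Δ3−h3·(2M3+M4)/6=-367/174
t_q=9/4 → seg 0, τ=9/4; S=-5+-1145/348·τ+0·τ²+51/116·τ³=-54901/7424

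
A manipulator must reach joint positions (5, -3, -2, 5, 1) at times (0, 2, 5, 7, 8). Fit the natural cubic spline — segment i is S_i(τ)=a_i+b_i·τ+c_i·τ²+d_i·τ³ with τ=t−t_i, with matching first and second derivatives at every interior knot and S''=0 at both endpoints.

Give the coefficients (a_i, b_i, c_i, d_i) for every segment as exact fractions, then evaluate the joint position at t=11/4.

Δ: Δ0=-4, Δ1=1/3, Δ2=7/2, Δ3=-4
row 1: diag=10, rhs=26; c'=3/10, d'=13/5
row 2: denom=10−3·3/10=91/10; d'=(19−3·13/5)/(91/10)=16/13
row 3: denom=6−2·20/91=506/91; d'=(-45−2·16/13)/(506/91)=-4319/506
back: M3=-4319/506
back: M2=16/13−20/91·-4319/506=786/253
back: M1=13/5−3/10·786/253=422/253
M: M0=0, M1=422/253, M2=786/253, M3=-4319/506, M4=0
seg 0: a=5, c=M0/2=0, d=(M1−M0)/(6·2)=211/1518, b=Δ0−h0·(2M0+M1)/6=-3458/759
seg 1: a=-3, c=M1/2=211/253, d=(M2−M1)/(6·3)=182/2277, b=Δ1−h1·(2M1+M2)/6=-2192/759
seg 2: a=-2, c=M2/2=393/253, d=(M3−M2)/(6·2)=-5891/6072, b=Δ2−h2·(2M2+M3)/6=3244/759
seg 3: a=5, c=M3/2=-4319/1012, d=(M4−M3)/(6·1)=4319/3036, b=Δ3−h3·(2M3+M4)/6=-1753/1518
t_q=11/4 → seg 1, τ=3/4; S=-3+-2192/759·τ+211/253·τ²+182/2277·τ³=-37753/8096

  seg 0: a=5 b=-3458/759 c=0 d=211/1518
  seg 1: a=-3 b=-2192/759 c=211/253 d=182/2277
  seg 2: a=-2 b=3244/759 c=393/253 d=-5891/6072
  seg 3: a=5 b=-1753/1518 c=-4319/1012 d=4319/3036
S(11/4) = -37753/8096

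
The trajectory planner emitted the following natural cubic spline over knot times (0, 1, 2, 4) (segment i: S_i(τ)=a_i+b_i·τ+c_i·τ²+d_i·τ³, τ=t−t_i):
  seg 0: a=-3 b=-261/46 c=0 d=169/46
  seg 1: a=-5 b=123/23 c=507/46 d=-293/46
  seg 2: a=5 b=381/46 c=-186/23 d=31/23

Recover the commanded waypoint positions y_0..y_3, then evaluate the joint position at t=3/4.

y_0=-3 y_1=-5 y_2=5 y_3=0
S(3/4) = -16797/2944

y_0 = S_0(0) = a_0 = -3
y_1 = S_1(0) = a_1 = -5
y_2 = S_2(0) = a_2 = 5
y_3 = S_2(2) = 0
t_q=3/4 is in segment 0 (τ=3/4); S_0(τ)=-16797/2944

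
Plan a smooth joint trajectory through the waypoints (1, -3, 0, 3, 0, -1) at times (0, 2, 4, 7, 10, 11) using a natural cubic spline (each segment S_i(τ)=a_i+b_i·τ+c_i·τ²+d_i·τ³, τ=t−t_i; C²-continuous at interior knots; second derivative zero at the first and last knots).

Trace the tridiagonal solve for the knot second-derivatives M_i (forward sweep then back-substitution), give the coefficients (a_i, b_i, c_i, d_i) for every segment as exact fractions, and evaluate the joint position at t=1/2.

Δ: Δ0=-2, Δ1=3/2, Δ2=1, Δ3=-1, Δ4=-1
row 1: diag=8, rhs=21; c'=1/4, d'=21/8
row 2: denom=10−2·1/4=19/2; d'=(-3−2·21/8)/(19/2)=-33/38
row 3: denom=12−3·6/19=210/19; d'=(-12−3·-33/38)/(210/19)=-17/20
row 4: denom=8−3·19/70=503/70; d'=(0−3·-17/20)/(503/70)=357/1006
back: M4=357/1006
back: M3=-17/20−19/70·357/1006=-476/503
back: M2=-33/38−6/19·-476/503=-573/1006
back: M1=21/8−1/4·-573/1006=1392/503
M: M0=0, M1=1392/503, M2=-573/1006, M3=-476/503, M4=357/1006, M5=0
seg 0: a=1, c=M0/2=0, d=(M1−M0)/(6·2)=116/503, b=Δ0−h0·(2M0+M1)/6=-1470/503
seg 1: a=-3, c=M1/2=696/503, d=(M2−M1)/(6·2)=-1119/4024, b=Δ1−h1·(2M1+M2)/6=-78/503
seg 2: a=0, c=M2/2=-573/2012, d=(M3−M2)/(6·3)=-379/18108, b=Δ2−h2·(2M2+M3)/6=2055/1006
seg 3: a=3, c=M3/2=-238/503, d=(M4−M3)/(6·3)=1309/18108, b=Δ3−h3·(2M3+M4)/6=-465/2012
seg 4: a=0, c=M4/2=357/2012, d=(M5−M4)/(6·1)=-119/2012, b=Δ4−h4·(2M4+M5)/6=-1125/1006
t_q=1/2 → seg 0, τ=1/2; S=1+-1470/503·τ+0·τ²+116/503·τ³=-435/1006

  seg 0: a=1 b=-1470/503 c=0 d=116/503
  seg 1: a=-3 b=-78/503 c=696/503 d=-1119/4024
  seg 2: a=0 b=2055/1006 c=-573/2012 d=-379/18108
  seg 3: a=3 b=-465/2012 c=-238/503 d=1309/18108
  seg 4: a=0 b=-1125/1006 c=357/2012 d=-119/2012
S(1/2) = -435/1006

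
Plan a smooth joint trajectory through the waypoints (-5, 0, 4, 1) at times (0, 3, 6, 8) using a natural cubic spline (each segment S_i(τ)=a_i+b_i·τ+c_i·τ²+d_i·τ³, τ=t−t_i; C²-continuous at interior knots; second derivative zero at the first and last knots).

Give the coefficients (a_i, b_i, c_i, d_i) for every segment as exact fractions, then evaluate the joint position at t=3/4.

  seg 0: a=-5 b=113/74 c=0 d=31/1998
  seg 1: a=0 b=72/37 c=31/222 d=-229/1998
  seg 2: a=4 b=-23/74 c=-33/37 d=11/74
S(3/4) = -18225/4736

Δ: Δ0=5/3, Δ1=4/3, Δ2=-3/2
row 1: diag=12, rhs=-2; c'=1/4, d'=-1/6
row 2: denom=10−3·1/4=37/4; d'=(-17−3·-1/6)/(37/4)=-66/37
back: M2=-66/37
back: M1=-1/6−1/4·-66/37=31/111
M: M0=0, M1=31/111, M2=-66/37, M3=0
seg 0: a=-5, c=M0/2=0, d=(M1−M0)/(6·3)=31/1998, b=Δ0−h0·(2M0+M1)/6=113/74
seg 1: a=0, c=M1/2=31/222, d=(M2−M1)/(6·3)=-229/1998, b=Δ1−h1·(2M1+M2)/6=72/37
seg 2: a=4, c=M2/2=-33/37, d=(M3−M2)/(6·2)=11/74, b=Δ2−h2·(2M2+M3)/6=-23/74
t_q=3/4 → seg 0, τ=3/4; S=-5+113/74·τ+0·τ²+31/1998·τ³=-18225/4736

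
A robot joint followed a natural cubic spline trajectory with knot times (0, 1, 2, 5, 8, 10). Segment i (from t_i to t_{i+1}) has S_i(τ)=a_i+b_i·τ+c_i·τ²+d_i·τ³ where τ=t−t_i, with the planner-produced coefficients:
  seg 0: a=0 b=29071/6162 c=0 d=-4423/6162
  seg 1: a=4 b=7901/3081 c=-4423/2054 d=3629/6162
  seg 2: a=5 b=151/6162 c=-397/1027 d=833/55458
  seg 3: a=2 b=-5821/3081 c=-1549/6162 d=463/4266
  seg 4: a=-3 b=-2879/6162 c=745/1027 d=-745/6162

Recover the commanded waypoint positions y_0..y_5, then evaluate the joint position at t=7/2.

y_0 = S_0(0) = a_0 = 0
y_1 = S_1(0) = a_1 = 4
y_2 = S_2(0) = a_2 = 5
y_3 = S_3(0) = a_3 = 2
y_4 = S_4(0) = a_4 = -3
y_5 = S_4(2) = -2
t_q=7/2 is in segment 2 (τ=3/2); S_2(τ)=69305/16432

y_0=0 y_1=4 y_2=5 y_3=2 y_4=-3 y_5=-2
S(7/2) = 69305/16432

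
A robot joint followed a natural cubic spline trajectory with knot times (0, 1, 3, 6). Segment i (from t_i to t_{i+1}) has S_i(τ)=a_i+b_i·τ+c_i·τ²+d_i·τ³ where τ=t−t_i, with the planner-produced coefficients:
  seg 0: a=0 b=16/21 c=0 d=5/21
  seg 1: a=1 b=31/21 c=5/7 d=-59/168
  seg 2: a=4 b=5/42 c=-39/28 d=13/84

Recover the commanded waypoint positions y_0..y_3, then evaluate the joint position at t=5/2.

y_0 = S_0(0) = a_0 = 0
y_1 = S_1(0) = a_1 = 1
y_2 = S_2(0) = a_2 = 4
y_3 = S_2(3) = -4
t_q=5/2 is in segment 1 (τ=3/2); S_1(τ)=1629/448

y_0=0 y_1=1 y_2=4 y_3=-4
S(5/2) = 1629/448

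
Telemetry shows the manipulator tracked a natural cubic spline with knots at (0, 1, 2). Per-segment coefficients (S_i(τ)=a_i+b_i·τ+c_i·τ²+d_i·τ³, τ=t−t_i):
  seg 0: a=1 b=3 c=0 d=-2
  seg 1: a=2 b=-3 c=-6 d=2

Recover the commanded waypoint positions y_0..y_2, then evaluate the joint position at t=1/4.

y_0=1 y_1=2 y_2=-5
S(1/4) = 55/32

y_0 = S_0(0) = a_0 = 1
y_1 = S_1(0) = a_1 = 2
y_2 = S_1(1) = -5
t_q=1/4 is in segment 0 (τ=1/4); S_0(τ)=55/32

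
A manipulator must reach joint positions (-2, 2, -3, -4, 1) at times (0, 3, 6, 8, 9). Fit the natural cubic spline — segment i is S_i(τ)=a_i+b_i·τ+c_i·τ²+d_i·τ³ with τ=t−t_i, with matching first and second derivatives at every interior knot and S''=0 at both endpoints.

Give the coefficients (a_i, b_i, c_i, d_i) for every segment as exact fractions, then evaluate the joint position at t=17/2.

  seg 0: a=-2 b=646/309 c=0 d=-26/309
  seg 1: a=2 b=-56/309 c=-78/103 d=9/103
  seg 2: a=-3 b=-731/309 c=3/103 d=1117/2472
  seg 3: a=-4 b=1961/618 c=1129/412 d=-1129/1236
S(17/2) = -6073/3296

Δ: Δ0=4/3, Δ1=-5/3, Δ2=-1/2, Δ3=5
row 1: diag=12, rhs=-18; c'=1/4, d'=-3/2
row 2: denom=10−3·1/4=37/4; d'=(7−3·-3/2)/(37/4)=46/37
row 3: denom=6−2·8/37=206/37; d'=(33−2·46/37)/(206/37)=1129/206
back: M3=1129/206
back: M2=46/37−8/37·1129/206=6/103
back: M1=-3/2−1/4·6/103=-156/103
M: M0=0, M1=-156/103, M2=6/103, M3=1129/206, M4=0
seg 0: a=-2, c=M0/2=0, d=(M1−M0)/(6·3)=-26/309, b=Δ0−h0·(2M0+M1)/6=646/309
seg 1: a=2, c=M1/2=-78/103, d=(M2−M1)/(6·3)=9/103, b=Δ1−h1·(2M1+M2)/6=-56/309
seg 2: a=-3, c=M2/2=3/103, d=(M3−M2)/(6·2)=1117/2472, b=Δ2−h2·(2M2+M3)/6=-731/309
seg 3: a=-4, c=M3/2=1129/412, d=(M4−M3)/(6·1)=-1129/1236, b=Δ3−h3·(2M3+M4)/6=1961/618
t_q=17/2 → seg 3, τ=1/2; S=-4+1961/618·τ+1129/412·τ²+-1129/1236·τ³=-6073/3296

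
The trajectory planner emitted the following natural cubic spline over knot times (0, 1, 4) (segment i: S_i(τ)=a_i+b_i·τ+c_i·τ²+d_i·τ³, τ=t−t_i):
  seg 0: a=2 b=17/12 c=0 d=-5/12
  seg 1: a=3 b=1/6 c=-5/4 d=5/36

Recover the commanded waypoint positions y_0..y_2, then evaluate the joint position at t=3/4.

y_0=2 y_1=3 y_2=-4
S(3/4) = 739/256

y_0 = S_0(0) = a_0 = 2
y_1 = S_1(0) = a_1 = 3
y_2 = S_1(3) = -4
t_q=3/4 is in segment 0 (τ=3/4); S_0(τ)=739/256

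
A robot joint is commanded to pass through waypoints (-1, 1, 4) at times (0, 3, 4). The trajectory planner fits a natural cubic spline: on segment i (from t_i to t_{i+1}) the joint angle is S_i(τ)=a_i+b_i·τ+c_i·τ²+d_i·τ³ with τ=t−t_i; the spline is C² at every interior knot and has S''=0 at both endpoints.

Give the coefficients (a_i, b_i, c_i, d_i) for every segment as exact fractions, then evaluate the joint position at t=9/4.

Δ: Δ0=2/3, Δ1=3
row 1: diag=8, rhs=14; c'=1/8, d'=7/4
back: M1=7/4
M: M0=0, M1=7/4, M2=0
seg 0: a=-1, c=M0/2=0, d=(M1−M0)/(6·3)=7/72, b=Δ0−h0·(2M0+M1)/6=-5/24
seg 1: a=1, c=M1/2=7/8, d=(M2−M1)/(6·1)=-7/24, b=Δ1−h1·(2M1+M2)/6=29/12
t_q=9/4 → seg 0, τ=9/4; S=-1+-5/24·τ+0·τ²+7/72·τ³=-185/512

  seg 0: a=-1 b=-5/24 c=0 d=7/72
  seg 1: a=1 b=29/12 c=7/8 d=-7/24
S(9/4) = -185/512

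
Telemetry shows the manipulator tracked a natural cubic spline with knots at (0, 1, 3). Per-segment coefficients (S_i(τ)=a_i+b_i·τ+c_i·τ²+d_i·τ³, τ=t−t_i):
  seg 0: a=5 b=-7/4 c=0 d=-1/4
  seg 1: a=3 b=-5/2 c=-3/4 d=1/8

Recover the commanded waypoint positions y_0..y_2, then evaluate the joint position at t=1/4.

y_0=5 y_1=3 y_2=-4
S(1/4) = 1167/256

y_0 = S_0(0) = a_0 = 5
y_1 = S_1(0) = a_1 = 3
y_2 = S_1(2) = -4
t_q=1/4 is in segment 0 (τ=1/4); S_0(τ)=1167/256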